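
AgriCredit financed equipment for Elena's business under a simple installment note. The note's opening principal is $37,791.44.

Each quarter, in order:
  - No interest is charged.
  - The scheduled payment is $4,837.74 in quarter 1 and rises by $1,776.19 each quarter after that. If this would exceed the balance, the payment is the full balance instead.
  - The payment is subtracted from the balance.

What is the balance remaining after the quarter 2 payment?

# | Opening | Payment | End bal
1 | $37,791.44 | $4,837.74 | $32,953.70
2 | $32,953.70 | $6,613.93 | $26,339.77

$26,339.77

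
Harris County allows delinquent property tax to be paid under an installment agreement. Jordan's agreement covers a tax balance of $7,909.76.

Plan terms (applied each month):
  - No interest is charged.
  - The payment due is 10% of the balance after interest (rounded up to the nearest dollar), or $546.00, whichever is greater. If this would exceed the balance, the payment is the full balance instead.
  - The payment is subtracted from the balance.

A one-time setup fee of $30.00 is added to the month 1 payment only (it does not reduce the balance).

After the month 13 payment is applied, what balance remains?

Month 1: opening $7,909.76; payment $791.00 (+ $30.00 fee); balance $7,118.76
Month 2: opening $7,118.76; payment $712.00; balance $6,406.76
Month 3: opening $6,406.76; payment $641.00; balance $5,765.76
Month 4: opening $5,765.76; payment $577.00; balance $5,188.76
Month 5: opening $5,188.76; payment $546.00; balance $4,642.76
Month 6: opening $4,642.76; payment $546.00; balance $4,096.76
Month 7: opening $4,096.76; payment $546.00; balance $3,550.76
Month 8: opening $3,550.76; payment $546.00; balance $3,004.76
Month 9: opening $3,004.76; payment $546.00; balance $2,458.76
Month 10: opening $2,458.76; payment $546.00; balance $1,912.76
Month 11: opening $1,912.76; payment $546.00; balance $1,366.76
Month 12: opening $1,366.76; payment $546.00; balance $820.76
Month 13: opening $820.76; payment $546.00; balance $274.76

$274.76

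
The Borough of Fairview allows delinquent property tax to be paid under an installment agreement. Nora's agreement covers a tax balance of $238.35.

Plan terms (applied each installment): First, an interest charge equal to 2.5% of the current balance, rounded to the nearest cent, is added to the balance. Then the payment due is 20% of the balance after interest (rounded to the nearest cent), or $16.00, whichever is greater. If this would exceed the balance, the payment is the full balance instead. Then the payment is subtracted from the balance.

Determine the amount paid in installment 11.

$13.88

Installment 1: $238.35 +$5.96 interest = $244.31; pay $48.86 → $195.45
Installment 2: $195.45 +$4.89 interest = $200.34; pay $40.07 → $160.27
Installment 3: $160.27 +$4.01 interest = $164.28; pay $32.86 → $131.42
Installment 4: $131.42 +$3.29 interest = $134.71; pay $26.94 → $107.77
Installment 5: $107.77 +$2.69 interest = $110.46; pay $22.09 → $88.37
Installment 6: $88.37 +$2.21 interest = $90.58; pay $18.12 → $72.46
Installment 7: $72.46 +$1.81 interest = $74.27; pay $16.00 → $58.27
Installment 8: $58.27 +$1.46 interest = $59.73; pay $16.00 → $43.73
Installment 9: $43.73 +$1.09 interest = $44.82; pay $16.00 → $28.82
Installment 10: $28.82 +$0.72 interest = $29.54; pay $16.00 → $13.54
Installment 11: $13.54 +$0.34 interest = $13.88; pay $13.88 → $0.00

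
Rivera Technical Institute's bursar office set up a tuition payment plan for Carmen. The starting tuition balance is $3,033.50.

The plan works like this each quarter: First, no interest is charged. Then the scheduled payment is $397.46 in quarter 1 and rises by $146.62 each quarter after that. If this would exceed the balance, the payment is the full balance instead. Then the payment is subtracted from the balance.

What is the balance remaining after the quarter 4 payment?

Quarter 1: opening $3,033.50; payment $397.46; balance $2,636.04
Quarter 2: opening $2,636.04; payment $544.08; balance $2,091.96
Quarter 3: opening $2,091.96; payment $690.70; balance $1,401.26
Quarter 4: opening $1,401.26; payment $837.32; balance $563.94

$563.94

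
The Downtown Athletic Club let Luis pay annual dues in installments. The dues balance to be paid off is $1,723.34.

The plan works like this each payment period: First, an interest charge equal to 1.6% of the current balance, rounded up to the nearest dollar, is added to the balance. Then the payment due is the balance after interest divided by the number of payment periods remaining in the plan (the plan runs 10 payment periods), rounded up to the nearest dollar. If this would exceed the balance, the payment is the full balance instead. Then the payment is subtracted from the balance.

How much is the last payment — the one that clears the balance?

$202.34

Payment period 1: $1,723.34 +$28.00 interest = $1,751.34; pay $176.00 → $1,575.34
Payment period 2: $1,575.34 +$26.00 interest = $1,601.34; pay $178.00 → $1,423.34
Payment period 3: $1,423.34 +$23.00 interest = $1,446.34; pay $181.00 → $1,265.34
Payment period 4: $1,265.34 +$21.00 interest = $1,286.34; pay $184.00 → $1,102.34
Payment period 5: $1,102.34 +$18.00 interest = $1,120.34; pay $187.00 → $933.34
Payment period 6: $933.34 +$15.00 interest = $948.34; pay $190.00 → $758.34
Payment period 7: $758.34 +$13.00 interest = $771.34; pay $193.00 → $578.34
Payment period 8: $578.34 +$10.00 interest = $588.34; pay $197.00 → $391.34
Payment period 9: $391.34 +$7.00 interest = $398.34; pay $200.00 → $198.34
Payment period 10: $198.34 +$4.00 interest = $202.34; pay $202.34 → $0.00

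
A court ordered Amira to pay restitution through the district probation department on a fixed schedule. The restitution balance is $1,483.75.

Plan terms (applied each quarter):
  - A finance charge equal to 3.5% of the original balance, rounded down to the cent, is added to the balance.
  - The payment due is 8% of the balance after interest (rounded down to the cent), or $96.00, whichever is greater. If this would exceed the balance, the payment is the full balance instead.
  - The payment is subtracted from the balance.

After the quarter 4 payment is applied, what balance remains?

$1,232.33

Quarter 1: opening $1,483.75; interest $51.93 → $1,535.68; payment $122.85; balance $1,412.83
Quarter 2: opening $1,412.83; interest $51.93 → $1,464.76; payment $117.18; balance $1,347.58
Quarter 3: opening $1,347.58; interest $51.93 → $1,399.51; payment $111.96; balance $1,287.55
Quarter 4: opening $1,287.55; interest $51.93 → $1,339.48; payment $107.15; balance $1,232.33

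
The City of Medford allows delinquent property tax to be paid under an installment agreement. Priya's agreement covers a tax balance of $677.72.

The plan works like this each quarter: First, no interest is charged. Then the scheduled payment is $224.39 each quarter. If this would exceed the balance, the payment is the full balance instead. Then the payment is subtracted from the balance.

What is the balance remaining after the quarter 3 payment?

Quarter 1: $677.72 − $224.39 → $453.33
Quarter 2: $453.33 − $224.39 → $228.94
Quarter 3: $228.94 − $224.39 → $4.55

$4.55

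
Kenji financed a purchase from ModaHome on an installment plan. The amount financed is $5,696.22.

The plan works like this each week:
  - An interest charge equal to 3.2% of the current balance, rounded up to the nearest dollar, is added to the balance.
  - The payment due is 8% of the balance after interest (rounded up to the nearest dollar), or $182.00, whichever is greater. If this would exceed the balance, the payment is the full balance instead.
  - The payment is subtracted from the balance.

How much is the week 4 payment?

$403.00

Week 1: opening $5,696.22; interest $183.00 → $5,879.22; payment $471.00; balance $5,408.22
Week 2: opening $5,408.22; interest $174.00 → $5,582.22; payment $447.00; balance $5,135.22
Week 3: opening $5,135.22; interest $165.00 → $5,300.22; payment $425.00; balance $4,875.22
Week 4: opening $4,875.22; interest $157.00 → $5,032.22; payment $403.00; balance $4,629.22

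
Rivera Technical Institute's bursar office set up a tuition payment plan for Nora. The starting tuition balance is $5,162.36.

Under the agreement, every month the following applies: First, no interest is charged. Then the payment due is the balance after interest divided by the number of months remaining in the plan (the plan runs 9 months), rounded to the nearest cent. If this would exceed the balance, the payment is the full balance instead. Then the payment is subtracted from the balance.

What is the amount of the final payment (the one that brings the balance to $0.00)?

$573.59

Month 1: opening $5,162.36; payment $573.60; balance $4,588.76
Month 2: opening $4,588.76; payment $573.60; balance $4,015.16
Month 3: opening $4,015.16; payment $573.59; balance $3,441.57
Month 4: opening $3,441.57; payment $573.60; balance $2,867.97
Month 5: opening $2,867.97; payment $573.59; balance $2,294.38
Month 6: opening $2,294.38; payment $573.60; balance $1,720.78
Month 7: opening $1,720.78; payment $573.59; balance $1,147.19
Month 8: opening $1,147.19; payment $573.60; balance $573.59
Month 9: opening $573.59; payment $573.59; balance $0.00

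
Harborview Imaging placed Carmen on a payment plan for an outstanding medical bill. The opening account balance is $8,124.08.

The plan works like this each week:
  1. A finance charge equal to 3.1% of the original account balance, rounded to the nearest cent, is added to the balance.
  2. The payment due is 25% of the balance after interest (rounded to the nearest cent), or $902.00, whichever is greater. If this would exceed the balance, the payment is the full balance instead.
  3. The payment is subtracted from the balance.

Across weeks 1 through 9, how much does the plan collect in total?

$10,390.73

Week 1: $8,124.08 +$251.85 interest = $8,375.93; pay $2,093.98 → $6,281.95
Week 2: $6,281.95 +$251.85 interest = $6,533.80; pay $1,633.45 → $4,900.35
Week 3: $4,900.35 +$251.85 interest = $5,152.20; pay $1,288.05 → $3,864.15
Week 4: $3,864.15 +$251.85 interest = $4,116.00; pay $1,029.00 → $3,087.00
Week 5: $3,087.00 +$251.85 interest = $3,338.85; pay $902.00 → $2,436.85
Week 6: $2,436.85 +$251.85 interest = $2,688.70; pay $902.00 → $1,786.70
Week 7: $1,786.70 +$251.85 interest = $2,038.55; pay $902.00 → $1,136.55
Week 8: $1,136.55 +$251.85 interest = $1,388.40; pay $902.00 → $486.40
Week 9: $486.40 +$251.85 interest = $738.25; pay $738.25 → $0.00
Total paid: $10,390.73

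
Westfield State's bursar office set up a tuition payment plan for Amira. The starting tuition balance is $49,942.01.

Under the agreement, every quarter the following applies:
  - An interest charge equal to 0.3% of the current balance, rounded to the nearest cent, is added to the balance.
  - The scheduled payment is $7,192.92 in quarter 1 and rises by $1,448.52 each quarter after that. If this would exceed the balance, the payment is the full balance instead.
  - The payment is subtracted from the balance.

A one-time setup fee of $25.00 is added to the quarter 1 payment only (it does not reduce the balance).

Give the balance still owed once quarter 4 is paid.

$12,934.10

Quarter 1: $49,942.01 +$149.83 interest = $50,091.84; pay $7,192.92 (+ $25.00 fee) → $42,898.92
Quarter 2: $42,898.92 +$128.70 interest = $43,027.62; pay $8,641.44 → $34,386.18
Quarter 3: $34,386.18 +$103.16 interest = $34,489.34; pay $10,089.96 → $24,399.38
Quarter 4: $24,399.38 +$73.20 interest = $24,472.58; pay $11,538.48 → $12,934.10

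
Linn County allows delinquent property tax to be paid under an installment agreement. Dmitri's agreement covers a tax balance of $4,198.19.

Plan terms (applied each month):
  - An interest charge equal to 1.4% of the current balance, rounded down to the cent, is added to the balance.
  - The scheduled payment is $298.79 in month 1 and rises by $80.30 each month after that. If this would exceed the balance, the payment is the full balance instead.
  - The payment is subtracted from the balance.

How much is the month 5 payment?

$619.99

Month 1: $4,198.19 +$58.77 interest = $4,256.96; pay $298.79 → $3,958.17
Month 2: $3,958.17 +$55.41 interest = $4,013.58; pay $379.09 → $3,634.49
Month 3: $3,634.49 +$50.88 interest = $3,685.37; pay $459.39 → $3,225.98
Month 4: $3,225.98 +$45.16 interest = $3,271.14; pay $539.69 → $2,731.45
Month 5: $2,731.45 +$38.24 interest = $2,769.69; pay $619.99 → $2,149.70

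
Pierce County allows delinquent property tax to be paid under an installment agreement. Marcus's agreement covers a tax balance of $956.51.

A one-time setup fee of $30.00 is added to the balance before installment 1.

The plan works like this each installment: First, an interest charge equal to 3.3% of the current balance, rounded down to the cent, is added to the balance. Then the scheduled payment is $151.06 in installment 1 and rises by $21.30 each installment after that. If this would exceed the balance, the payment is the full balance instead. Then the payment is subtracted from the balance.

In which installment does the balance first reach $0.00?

# | Opening | Interest | Payment | End bal
1 | $986.51 | $32.55 | $151.06 | $868.00
2 | $868.00 | $28.64 | $172.36 | $724.28
3 | $724.28 | $23.90 | $193.66 | $554.52
4 | $554.52 | $18.29 | $214.96 | $357.85
5 | $357.85 | $11.80 | $236.26 | $133.39
6 | $133.39 | $4.40 | $137.79 | $0.00
Balance reaches $0.00 in installment 6.

6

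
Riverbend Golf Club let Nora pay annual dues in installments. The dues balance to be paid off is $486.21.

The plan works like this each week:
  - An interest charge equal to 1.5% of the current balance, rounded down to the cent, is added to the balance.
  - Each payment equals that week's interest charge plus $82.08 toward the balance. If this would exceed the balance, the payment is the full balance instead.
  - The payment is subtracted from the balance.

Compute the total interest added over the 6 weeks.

$25.26

Week 1: opening $486.21; interest $7.29 → $493.50; payment $89.37; balance $404.13
Week 2: opening $404.13; interest $6.06 → $410.19; payment $88.14; balance $322.05
Week 3: opening $322.05; interest $4.83 → $326.88; payment $86.91; balance $239.97
Week 4: opening $239.97; interest $3.59 → $243.56; payment $85.67; balance $157.89
Week 5: opening $157.89; interest $2.36 → $160.25; payment $84.44; balance $75.81
Week 6: opening $75.81; interest $1.13 → $76.94; payment $76.94; balance $0.00
Total interest: $7.29 + $6.06 + $4.83 + $3.59 + $2.36 + $1.13 = $25.26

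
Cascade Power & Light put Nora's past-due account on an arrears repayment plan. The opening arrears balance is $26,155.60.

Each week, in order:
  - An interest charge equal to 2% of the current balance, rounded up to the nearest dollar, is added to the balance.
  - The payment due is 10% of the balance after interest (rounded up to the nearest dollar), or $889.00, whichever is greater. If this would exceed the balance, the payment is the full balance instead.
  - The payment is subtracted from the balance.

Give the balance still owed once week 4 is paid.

Week 1: $26,155.60 +$524.00 interest = $26,679.60; pay $2,668.00 → $24,011.60
Week 2: $24,011.60 +$481.00 interest = $24,492.60; pay $2,450.00 → $22,042.60
Week 3: $22,042.60 +$441.00 interest = $22,483.60; pay $2,249.00 → $20,234.60
Week 4: $20,234.60 +$405.00 interest = $20,639.60; pay $2,064.00 → $18,575.60

$18,575.60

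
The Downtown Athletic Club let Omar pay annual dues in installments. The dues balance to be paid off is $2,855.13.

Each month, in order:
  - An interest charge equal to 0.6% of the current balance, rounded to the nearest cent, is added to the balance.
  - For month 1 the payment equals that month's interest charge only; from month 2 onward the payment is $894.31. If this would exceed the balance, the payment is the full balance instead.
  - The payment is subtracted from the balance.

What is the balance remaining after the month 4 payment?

$207.77

# | Opening | Interest | Payment | End bal
1 | $2,855.13 | $17.13 | $17.13 | $2,855.13
2 | $2,855.13 | $17.13 | $894.31 | $1,977.95
3 | $1,977.95 | $11.87 | $894.31 | $1,095.51
4 | $1,095.51 | $6.57 | $894.31 | $207.77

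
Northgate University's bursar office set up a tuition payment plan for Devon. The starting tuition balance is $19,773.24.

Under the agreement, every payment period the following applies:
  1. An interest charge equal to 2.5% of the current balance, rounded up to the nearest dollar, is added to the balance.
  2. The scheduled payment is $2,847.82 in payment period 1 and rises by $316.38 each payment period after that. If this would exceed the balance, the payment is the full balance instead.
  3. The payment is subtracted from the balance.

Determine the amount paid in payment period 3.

Payment period 1: $19,773.24 +$495.00 interest = $20,268.24; pay $2,847.82 → $17,420.42
Payment period 2: $17,420.42 +$436.00 interest = $17,856.42; pay $3,164.20 → $14,692.22
Payment period 3: $14,692.22 +$368.00 interest = $15,060.22; pay $3,480.58 → $11,579.64

$3,480.58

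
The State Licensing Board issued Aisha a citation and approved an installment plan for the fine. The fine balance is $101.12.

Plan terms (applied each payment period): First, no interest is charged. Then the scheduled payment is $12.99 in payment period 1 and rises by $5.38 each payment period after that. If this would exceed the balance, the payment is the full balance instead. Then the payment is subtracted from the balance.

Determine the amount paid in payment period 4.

$29.13

Payment period 1: $101.12 − $12.99 → $88.13
Payment period 2: $88.13 − $18.37 → $69.76
Payment period 3: $69.76 − $23.75 → $46.01
Payment period 4: $46.01 − $29.13 → $16.88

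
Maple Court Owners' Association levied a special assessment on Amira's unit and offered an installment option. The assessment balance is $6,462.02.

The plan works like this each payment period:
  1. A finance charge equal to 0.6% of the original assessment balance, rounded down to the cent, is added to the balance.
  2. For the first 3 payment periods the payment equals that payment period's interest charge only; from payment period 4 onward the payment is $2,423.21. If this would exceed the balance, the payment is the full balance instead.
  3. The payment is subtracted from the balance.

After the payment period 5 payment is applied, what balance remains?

$1,693.14

Payment period 1: $6,462.02 +$38.77 interest = $6,500.79; pay $38.77 → $6,462.02
Payment period 2: $6,462.02 +$38.77 interest = $6,500.79; pay $38.77 → $6,462.02
Payment period 3: $6,462.02 +$38.77 interest = $6,500.79; pay $38.77 → $6,462.02
Payment period 4: $6,462.02 +$38.77 interest = $6,500.79; pay $2,423.21 → $4,077.58
Payment period 5: $4,077.58 +$38.77 interest = $4,116.35; pay $2,423.21 → $1,693.14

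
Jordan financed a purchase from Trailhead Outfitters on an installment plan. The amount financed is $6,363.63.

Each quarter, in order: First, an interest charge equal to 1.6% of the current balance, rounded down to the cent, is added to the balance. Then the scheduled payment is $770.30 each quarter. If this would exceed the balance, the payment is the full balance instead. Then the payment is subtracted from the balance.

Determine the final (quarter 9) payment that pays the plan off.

$717.78

# | Opening | Interest | Payment | End bal
1 | $6,363.63 | $101.81 | $770.30 | $5,695.14
2 | $5,695.14 | $91.12 | $770.30 | $5,015.96
3 | $5,015.96 | $80.25 | $770.30 | $4,325.91
4 | $4,325.91 | $69.21 | $770.30 | $3,624.82
5 | $3,624.82 | $57.99 | $770.30 | $2,912.51
6 | $2,912.51 | $46.60 | $770.30 | $2,188.81
7 | $2,188.81 | $35.02 | $770.30 | $1,453.53
8 | $1,453.53 | $23.25 | $770.30 | $706.48
9 | $706.48 | $11.30 | $717.78 | $0.00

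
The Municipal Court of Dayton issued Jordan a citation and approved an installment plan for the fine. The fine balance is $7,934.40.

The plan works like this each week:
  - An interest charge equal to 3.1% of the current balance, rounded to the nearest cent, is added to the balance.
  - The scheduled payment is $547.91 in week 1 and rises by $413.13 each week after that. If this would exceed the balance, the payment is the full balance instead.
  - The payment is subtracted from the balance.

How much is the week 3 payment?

Week 1: opening $7,934.40; interest $245.97 → $8,180.37; payment $547.91; balance $7,632.46
Week 2: opening $7,632.46; interest $236.61 → $7,869.07; payment $961.04; balance $6,908.03
Week 3: opening $6,908.03; interest $214.15 → $7,122.18; payment $1,374.17; balance $5,748.01

$1,374.17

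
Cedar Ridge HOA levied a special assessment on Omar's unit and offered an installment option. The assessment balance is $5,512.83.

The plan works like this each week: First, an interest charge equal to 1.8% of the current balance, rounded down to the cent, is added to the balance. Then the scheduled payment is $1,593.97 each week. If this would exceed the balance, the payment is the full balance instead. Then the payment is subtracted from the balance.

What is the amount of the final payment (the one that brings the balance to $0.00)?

$964.45

Week 1: opening $5,512.83; interest $99.23 → $5,612.06; payment $1,593.97; balance $4,018.09
Week 2: opening $4,018.09; interest $72.32 → $4,090.41; payment $1,593.97; balance $2,496.44
Week 3: opening $2,496.44; interest $44.93 → $2,541.37; payment $1,593.97; balance $947.40
Week 4: opening $947.40; interest $17.05 → $964.45; payment $964.45; balance $0.00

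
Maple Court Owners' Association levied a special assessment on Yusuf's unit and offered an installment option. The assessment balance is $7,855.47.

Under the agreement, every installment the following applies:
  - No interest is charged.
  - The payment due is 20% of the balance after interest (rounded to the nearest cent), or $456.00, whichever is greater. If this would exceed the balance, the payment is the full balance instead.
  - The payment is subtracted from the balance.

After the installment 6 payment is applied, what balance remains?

Installment 1: $7,855.47 − $1,571.09 → $6,284.38
Installment 2: $6,284.38 − $1,256.88 → $5,027.50
Installment 3: $5,027.50 − $1,005.50 → $4,022.00
Installment 4: $4,022.00 − $804.40 → $3,217.60
Installment 5: $3,217.60 − $643.52 → $2,574.08
Installment 6: $2,574.08 − $514.82 → $2,059.26

$2,059.26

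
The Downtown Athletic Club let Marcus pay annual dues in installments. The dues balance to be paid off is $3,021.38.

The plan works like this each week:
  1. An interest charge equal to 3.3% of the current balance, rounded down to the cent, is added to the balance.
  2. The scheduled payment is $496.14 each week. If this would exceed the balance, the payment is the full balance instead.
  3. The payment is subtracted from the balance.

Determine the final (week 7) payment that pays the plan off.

$452.09

Week 1: opening $3,021.38; interest $99.70 → $3,121.08; payment $496.14; balance $2,624.94
Week 2: opening $2,624.94; interest $86.62 → $2,711.56; payment $496.14; balance $2,215.42
Week 3: opening $2,215.42; interest $73.10 → $2,288.52; payment $496.14; balance $1,792.38
Week 4: opening $1,792.38; interest $59.14 → $1,851.52; payment $496.14; balance $1,355.38
Week 5: opening $1,355.38; interest $44.72 → $1,400.10; payment $496.14; balance $903.96
Week 6: opening $903.96; interest $29.83 → $933.79; payment $496.14; balance $437.65
Week 7: opening $437.65; interest $14.44 → $452.09; payment $452.09; balance $0.00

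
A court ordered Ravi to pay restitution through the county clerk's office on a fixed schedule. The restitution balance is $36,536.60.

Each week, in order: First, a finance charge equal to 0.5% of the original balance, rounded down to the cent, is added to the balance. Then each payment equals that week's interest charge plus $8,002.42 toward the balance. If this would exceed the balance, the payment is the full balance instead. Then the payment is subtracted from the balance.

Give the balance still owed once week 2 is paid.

Week 1: $36,536.60 +$182.68 interest = $36,719.28; pay $8,185.10 → $28,534.18
Week 2: $28,534.18 +$182.68 interest = $28,716.86; pay $8,185.10 → $20,531.76

$20,531.76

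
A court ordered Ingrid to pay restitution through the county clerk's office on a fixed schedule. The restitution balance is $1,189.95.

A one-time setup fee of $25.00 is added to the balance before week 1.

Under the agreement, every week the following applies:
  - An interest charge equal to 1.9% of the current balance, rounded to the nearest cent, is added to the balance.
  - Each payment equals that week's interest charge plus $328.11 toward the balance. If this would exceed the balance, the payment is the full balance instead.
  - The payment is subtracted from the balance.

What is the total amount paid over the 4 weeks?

$1,269.88

Week 1: opening $1,214.95; interest $23.08 → $1,238.03; payment $351.19; balance $886.84
Week 2: opening $886.84; interest $16.85 → $903.69; payment $344.96; balance $558.73
Week 3: opening $558.73; interest $10.62 → $569.35; payment $338.73; balance $230.62
Week 4: opening $230.62; interest $4.38 → $235.00; payment $235.00; balance $0.00
Total paid: $1,269.88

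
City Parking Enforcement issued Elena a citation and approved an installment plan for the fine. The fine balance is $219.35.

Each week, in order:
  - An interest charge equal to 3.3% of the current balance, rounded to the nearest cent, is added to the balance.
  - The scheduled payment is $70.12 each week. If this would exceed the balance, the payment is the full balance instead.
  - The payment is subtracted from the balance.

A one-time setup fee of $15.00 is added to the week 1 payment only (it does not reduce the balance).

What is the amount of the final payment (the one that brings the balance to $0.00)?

$25.22

Week 1: $219.35 +$7.24 interest = $226.59; pay $70.12 (+ $15.00 fee) → $156.47
Week 2: $156.47 +$5.16 interest = $161.63; pay $70.12 → $91.51
Week 3: $91.51 +$3.02 interest = $94.53; pay $70.12 → $24.41
Week 4: $24.41 +$0.81 interest = $25.22; pay $25.22 → $0.00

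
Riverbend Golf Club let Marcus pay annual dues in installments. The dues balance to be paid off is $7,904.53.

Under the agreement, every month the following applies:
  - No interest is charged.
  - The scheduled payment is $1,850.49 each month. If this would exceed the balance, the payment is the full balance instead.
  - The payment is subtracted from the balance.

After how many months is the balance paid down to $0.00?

5

Month 1: $7,904.53 − $1,850.49 → $6,054.04
Month 2: $6,054.04 − $1,850.49 → $4,203.55
Month 3: $4,203.55 − $1,850.49 → $2,353.06
Month 4: $2,353.06 − $1,850.49 → $502.57
Month 5: $502.57 − $502.57 → $0.00
Balance reaches $0.00 in month 5.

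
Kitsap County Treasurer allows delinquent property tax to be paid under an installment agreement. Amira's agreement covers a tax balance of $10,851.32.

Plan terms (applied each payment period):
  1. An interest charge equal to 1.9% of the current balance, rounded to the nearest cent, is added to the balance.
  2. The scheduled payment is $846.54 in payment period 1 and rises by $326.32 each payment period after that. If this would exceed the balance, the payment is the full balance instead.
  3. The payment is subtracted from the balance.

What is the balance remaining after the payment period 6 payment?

$1,801.36

# | Opening | Interest | Payment | End bal
1 | $10,851.32 | $206.18 | $846.54 | $10,210.96
2 | $10,210.96 | $194.01 | $1,172.86 | $9,232.11
3 | $9,232.11 | $175.41 | $1,499.18 | $7,908.34
4 | $7,908.34 | $150.26 | $1,825.50 | $6,233.10
5 | $6,233.10 | $118.43 | $2,151.82 | $4,199.71
6 | $4,199.71 | $79.79 | $2,478.14 | $1,801.36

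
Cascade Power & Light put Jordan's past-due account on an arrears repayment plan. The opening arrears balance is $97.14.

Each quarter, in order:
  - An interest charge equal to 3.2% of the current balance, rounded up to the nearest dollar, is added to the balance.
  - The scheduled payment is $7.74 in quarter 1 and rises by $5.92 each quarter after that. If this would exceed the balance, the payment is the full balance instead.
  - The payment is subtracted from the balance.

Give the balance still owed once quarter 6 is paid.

Quarter 1: $97.14 +$4.00 interest = $101.14; pay $7.74 → $93.40
Quarter 2: $93.40 +$3.00 interest = $96.40; pay $13.66 → $82.74
Quarter 3: $82.74 +$3.00 interest = $85.74; pay $19.58 → $66.16
Quarter 4: $66.16 +$3.00 interest = $69.16; pay $25.50 → $43.66
Quarter 5: $43.66 +$2.00 interest = $45.66; pay $31.42 → $14.24
Quarter 6: $14.24 +$1.00 interest = $15.24; pay $15.24 → $0.00

$0.00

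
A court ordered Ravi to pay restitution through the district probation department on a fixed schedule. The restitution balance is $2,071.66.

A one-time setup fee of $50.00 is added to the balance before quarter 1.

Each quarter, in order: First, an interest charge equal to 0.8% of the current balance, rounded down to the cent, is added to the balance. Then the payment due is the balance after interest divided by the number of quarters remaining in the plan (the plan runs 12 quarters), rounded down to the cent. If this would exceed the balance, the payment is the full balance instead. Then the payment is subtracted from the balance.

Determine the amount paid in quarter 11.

Quarter 1: opening $2,121.66; interest $16.97 → $2,138.63; payment $178.21; balance $1,960.42
Quarter 2: opening $1,960.42; interest $15.68 → $1,976.10; payment $179.64; balance $1,796.46
Quarter 3: opening $1,796.46; interest $14.37 → $1,810.83; payment $181.08; balance $1,629.75
Quarter 4: opening $1,629.75; interest $13.03 → $1,642.78; payment $182.53; balance $1,460.25
Quarter 5: opening $1,460.25; interest $11.68 → $1,471.93; payment $183.99; balance $1,287.94
Quarter 6: opening $1,287.94; interest $10.30 → $1,298.24; payment $185.46; balance $1,112.78
Quarter 7: opening $1,112.78; interest $8.90 → $1,121.68; payment $186.94; balance $934.74
Quarter 8: opening $934.74; interest $7.47 → $942.21; payment $188.44; balance $753.77
Quarter 9: opening $753.77; interest $6.03 → $759.80; payment $189.95; balance $569.85
Quarter 10: opening $569.85; interest $4.55 → $574.40; payment $191.46; balance $382.94
Quarter 11: opening $382.94; interest $3.06 → $386.00; payment $193.00; balance $193.00

$193.00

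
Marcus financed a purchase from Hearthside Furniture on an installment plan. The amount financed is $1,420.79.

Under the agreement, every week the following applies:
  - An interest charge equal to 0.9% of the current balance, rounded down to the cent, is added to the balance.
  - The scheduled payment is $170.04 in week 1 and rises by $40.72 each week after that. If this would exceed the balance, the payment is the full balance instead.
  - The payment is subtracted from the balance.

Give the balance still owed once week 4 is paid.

$537.43

Week 1: opening $1,420.79; interest $12.78 → $1,433.57; payment $170.04; balance $1,263.53
Week 2: opening $1,263.53; interest $11.37 → $1,274.90; payment $210.76; balance $1,064.14
Week 3: opening $1,064.14; interest $9.57 → $1,073.71; payment $251.48; balance $822.23
Week 4: opening $822.23; interest $7.40 → $829.63; payment $292.20; balance $537.43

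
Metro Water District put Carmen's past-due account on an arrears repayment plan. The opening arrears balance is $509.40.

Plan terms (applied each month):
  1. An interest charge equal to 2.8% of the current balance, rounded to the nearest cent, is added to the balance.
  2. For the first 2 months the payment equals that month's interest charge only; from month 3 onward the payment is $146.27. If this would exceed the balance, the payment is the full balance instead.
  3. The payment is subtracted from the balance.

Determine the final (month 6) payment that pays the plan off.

$105.05

Month 1: $509.40 +$14.26 interest = $523.66; pay $14.26 → $509.40
Month 2: $509.40 +$14.26 interest = $523.66; pay $14.26 → $509.40
Month 3: $509.40 +$14.26 interest = $523.66; pay $146.27 → $377.39
Month 4: $377.39 +$10.57 interest = $387.96; pay $146.27 → $241.69
Month 5: $241.69 +$6.77 interest = $248.46; pay $146.27 → $102.19
Month 6: $102.19 +$2.86 interest = $105.05; pay $105.05 → $0.00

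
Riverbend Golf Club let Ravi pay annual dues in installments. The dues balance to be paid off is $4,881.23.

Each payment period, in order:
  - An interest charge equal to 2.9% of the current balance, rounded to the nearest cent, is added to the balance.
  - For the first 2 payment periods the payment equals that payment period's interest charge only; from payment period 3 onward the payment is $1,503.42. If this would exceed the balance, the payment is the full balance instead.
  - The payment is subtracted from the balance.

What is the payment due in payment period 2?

$141.56

# | Opening | Interest | Payment | End bal
1 | $4,881.23 | $141.56 | $141.56 | $4,881.23
2 | $4,881.23 | $141.56 | $141.56 | $4,881.23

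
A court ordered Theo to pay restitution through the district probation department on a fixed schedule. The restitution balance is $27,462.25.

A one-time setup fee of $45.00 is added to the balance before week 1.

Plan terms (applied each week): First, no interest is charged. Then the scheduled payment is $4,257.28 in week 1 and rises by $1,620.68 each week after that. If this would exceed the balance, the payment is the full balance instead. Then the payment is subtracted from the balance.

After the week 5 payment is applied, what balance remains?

$0.00

# | Opening | Payment | End bal
1 | $27,507.25 | $4,257.28 | $23,249.97
2 | $23,249.97 | $5,877.96 | $17,372.01
3 | $17,372.01 | $7,498.64 | $9,873.37
4 | $9,873.37 | $9,119.32 | $754.05
5 | $754.05 | $754.05 | $0.00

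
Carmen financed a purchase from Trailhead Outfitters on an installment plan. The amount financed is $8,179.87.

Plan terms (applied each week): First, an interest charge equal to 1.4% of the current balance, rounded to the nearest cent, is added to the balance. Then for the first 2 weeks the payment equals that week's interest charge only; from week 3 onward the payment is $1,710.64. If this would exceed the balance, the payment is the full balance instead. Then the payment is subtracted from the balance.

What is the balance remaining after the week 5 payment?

Week 1: opening $8,179.87; interest $114.52 → $8,294.39; payment $114.52; balance $8,179.87
Week 2: opening $8,179.87; interest $114.52 → $8,294.39; payment $114.52; balance $8,179.87
Week 3: opening $8,179.87; interest $114.52 → $8,294.39; payment $1,710.64; balance $6,583.75
Week 4: opening $6,583.75; interest $92.17 → $6,675.92; payment $1,710.64; balance $4,965.28
Week 5: opening $4,965.28; interest $69.51 → $5,034.79; payment $1,710.64; balance $3,324.15

$3,324.15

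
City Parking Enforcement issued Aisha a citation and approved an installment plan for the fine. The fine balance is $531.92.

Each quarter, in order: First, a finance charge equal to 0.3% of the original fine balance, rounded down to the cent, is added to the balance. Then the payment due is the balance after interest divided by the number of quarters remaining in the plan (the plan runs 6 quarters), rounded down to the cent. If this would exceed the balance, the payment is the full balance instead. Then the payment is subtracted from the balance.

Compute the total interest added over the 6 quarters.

Quarter 1: $531.92 +$1.59 interest = $533.51; pay $88.91 → $444.60
Quarter 2: $444.60 +$1.59 interest = $446.19; pay $89.23 → $356.96
Quarter 3: $356.96 +$1.59 interest = $358.55; pay $89.63 → $268.92
Quarter 4: $268.92 +$1.59 interest = $270.51; pay $90.17 → $180.34
Quarter 5: $180.34 +$1.59 interest = $181.93; pay $90.96 → $90.97
Quarter 6: $90.97 +$1.59 interest = $92.56; pay $92.56 → $0.00
Total interest: $1.59 + $1.59 + $1.59 + $1.59 + $1.59 + $1.59 = $9.54

$9.54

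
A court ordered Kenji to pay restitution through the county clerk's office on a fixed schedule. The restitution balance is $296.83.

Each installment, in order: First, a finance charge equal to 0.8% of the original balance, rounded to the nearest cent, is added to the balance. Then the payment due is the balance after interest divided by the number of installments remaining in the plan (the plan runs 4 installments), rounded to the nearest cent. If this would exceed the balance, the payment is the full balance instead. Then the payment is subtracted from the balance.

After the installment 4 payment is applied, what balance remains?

Installment 1: opening $296.83; interest $2.37 → $299.20; payment $74.80; balance $224.40
Installment 2: opening $224.40; interest $2.37 → $226.77; payment $75.59; balance $151.18
Installment 3: opening $151.18; interest $2.37 → $153.55; payment $76.78; balance $76.77
Installment 4: opening $76.77; interest $2.37 → $79.14; payment $79.14; balance $0.00

$0.00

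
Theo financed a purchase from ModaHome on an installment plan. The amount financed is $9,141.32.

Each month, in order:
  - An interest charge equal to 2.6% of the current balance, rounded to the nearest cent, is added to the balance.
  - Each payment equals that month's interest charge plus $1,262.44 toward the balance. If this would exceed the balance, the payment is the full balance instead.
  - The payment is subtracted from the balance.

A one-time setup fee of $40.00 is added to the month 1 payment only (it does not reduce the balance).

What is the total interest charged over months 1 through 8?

$982.33

# | Opening | Interest | Payment | Fee | End bal
1 | $9,141.32 | $237.67 | $1,500.11 | $40.00 | $7,878.88
2 | $7,878.88 | $204.85 | $1,467.29 | — | $6,616.44
3 | $6,616.44 | $172.03 | $1,434.47 | — | $5,354.00
4 | $5,354.00 | $139.20 | $1,401.64 | — | $4,091.56
5 | $4,091.56 | $106.38 | $1,368.82 | — | $2,829.12
6 | $2,829.12 | $73.56 | $1,336.00 | — | $1,566.68
7 | $1,566.68 | $40.73 | $1,303.17 | — | $304.24
8 | $304.24 | $7.91 | $312.15 | — | $0.00
Total interest: $237.67 + $204.85 + $172.03 + $139.20 + $106.38 + $73.56 + $40.73 + $7.91 = $982.33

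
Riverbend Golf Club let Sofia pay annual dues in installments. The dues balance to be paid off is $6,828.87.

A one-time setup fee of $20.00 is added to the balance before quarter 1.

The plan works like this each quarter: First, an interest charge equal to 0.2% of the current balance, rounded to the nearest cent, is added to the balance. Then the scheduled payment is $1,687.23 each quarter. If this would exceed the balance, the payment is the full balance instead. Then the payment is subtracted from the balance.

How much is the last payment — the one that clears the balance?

Quarter 1: opening $6,848.87; interest $13.70 → $6,862.57; payment $1,687.23; balance $5,175.34
Quarter 2: opening $5,175.34; interest $10.35 → $5,185.69; payment $1,687.23; balance $3,498.46
Quarter 3: opening $3,498.46; interest $7.00 → $3,505.46; payment $1,687.23; balance $1,818.23
Quarter 4: opening $1,818.23; interest $3.64 → $1,821.87; payment $1,687.23; balance $134.64
Quarter 5: opening $134.64; interest $0.27 → $134.91; payment $134.91; balance $0.00

$134.91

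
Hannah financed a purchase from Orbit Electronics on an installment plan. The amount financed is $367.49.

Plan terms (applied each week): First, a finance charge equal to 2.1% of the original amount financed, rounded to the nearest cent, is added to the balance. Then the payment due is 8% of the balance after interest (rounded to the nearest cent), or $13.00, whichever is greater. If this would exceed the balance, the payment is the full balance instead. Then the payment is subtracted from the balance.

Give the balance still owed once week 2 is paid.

Week 1: $367.49 +$7.72 interest = $375.21; pay $30.02 → $345.19
Week 2: $345.19 +$7.72 interest = $352.91; pay $28.23 → $324.68

$324.68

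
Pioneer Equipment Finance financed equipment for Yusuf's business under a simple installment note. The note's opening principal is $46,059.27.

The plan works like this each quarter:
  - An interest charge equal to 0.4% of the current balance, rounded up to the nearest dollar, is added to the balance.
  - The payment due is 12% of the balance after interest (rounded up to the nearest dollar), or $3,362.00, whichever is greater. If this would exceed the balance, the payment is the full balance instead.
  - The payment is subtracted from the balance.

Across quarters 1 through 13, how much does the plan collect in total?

Quarter 1: opening $46,059.27; interest $185.00 → $46,244.27; payment $5,550.00; balance $40,694.27
Quarter 2: opening $40,694.27; interest $163.00 → $40,857.27; payment $4,903.00; balance $35,954.27
Quarter 3: opening $35,954.27; interest $144.00 → $36,098.27; payment $4,332.00; balance $31,766.27
Quarter 4: opening $31,766.27; interest $128.00 → $31,894.27; payment $3,828.00; balance $28,066.27
Quarter 5: opening $28,066.27; interest $113.00 → $28,179.27; payment $3,382.00; balance $24,797.27
Quarter 6: opening $24,797.27; interest $100.00 → $24,897.27; payment $3,362.00; balance $21,535.27
Quarter 7: opening $21,535.27; interest $87.00 → $21,622.27; payment $3,362.00; balance $18,260.27
Quarter 8: opening $18,260.27; interest $74.00 → $18,334.27; payment $3,362.00; balance $14,972.27
Quarter 9: opening $14,972.27; interest $60.00 → $15,032.27; payment $3,362.00; balance $11,670.27
Quarter 10: opening $11,670.27; interest $47.00 → $11,717.27; payment $3,362.00; balance $8,355.27
Quarter 11: opening $8,355.27; interest $34.00 → $8,389.27; payment $3,362.00; balance $5,027.27
Quarter 12: opening $5,027.27; interest $21.00 → $5,048.27; payment $3,362.00; balance $1,686.27
Quarter 13: opening $1,686.27; interest $7.00 → $1,693.27; payment $1,693.27; balance $0.00
Total paid: $47,222.27

$47,222.27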